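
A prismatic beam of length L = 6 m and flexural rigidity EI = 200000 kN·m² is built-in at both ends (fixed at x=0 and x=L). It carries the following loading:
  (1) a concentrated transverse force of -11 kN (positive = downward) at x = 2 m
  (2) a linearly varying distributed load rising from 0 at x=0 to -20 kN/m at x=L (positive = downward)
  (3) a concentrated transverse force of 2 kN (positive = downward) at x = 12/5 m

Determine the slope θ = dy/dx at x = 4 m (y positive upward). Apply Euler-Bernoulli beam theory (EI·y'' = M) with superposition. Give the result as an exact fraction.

Load 1 — point force P=-11 kN at a=2 m (b=L-a=4):
  θ_1 = Pa²(L-x)(2bL-(3b+a)(L-x))/(2L³EI)  [x>a] = (-11)·2²·(6-4)·(2·4·6-(3·4+2)·(6-4))/(2·6³·200000) = -11/540000 rad
Load 2 — triangular load w₀=-20 kN/m (0→w₀ over full span):
  θ_2 = -w₀(2x(L-x)(L-2x)(x+2L)+x²(L-x)²)/(120LEI) = -(-20)·(2·4·(6-4)·(6-2·4)·(4+2·6)+4²·(6-4)²)/(120·6·200000) = -7/112500 rad
Load 3 — point force P=2 kN at a=12/5 m (b=L-a=18/5):
  θ_3 = Pa²(L-x)(2bL-(3b+a)(L-x))/(2L³EI)  [x>a] = 2·(12/5)²·(6-4)·(2·(18/5)·6-(3·(18/5)+(12/5))·(6-4))/(2·6³·200000) = 7/1562500 rad
Superposition: θ = Σ θ_i = -26363/337500000 rad ≈ -0.000078 rad

θ(4) = -26363/337500000 rad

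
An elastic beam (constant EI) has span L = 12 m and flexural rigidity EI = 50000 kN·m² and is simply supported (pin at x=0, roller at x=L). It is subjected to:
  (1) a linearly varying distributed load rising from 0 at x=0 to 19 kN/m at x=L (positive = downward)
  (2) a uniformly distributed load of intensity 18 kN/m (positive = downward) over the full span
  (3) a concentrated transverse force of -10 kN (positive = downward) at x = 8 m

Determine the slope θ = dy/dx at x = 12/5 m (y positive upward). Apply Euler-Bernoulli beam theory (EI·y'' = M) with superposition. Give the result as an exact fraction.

θ(12/5) = -525962/17578125 rad

Load 1 — triangular load w₀=19 kN/m (0→w₀ over full span):
  θ_1 = -w₀(7L⁴-30L²x²+15x⁴)/(360LEI) = -19·(7·12⁴-30·12²·(12/5)²+15·(12/5)⁴)/(360·12·50000) = -20748/1953125 rad
Load 2 — uniform load w=18 kN/m over full span:
  θ_2 = -w(L³-6Lx²+4x³)/(24EI) = -18·(12³-6·12·(12/5)²+4·(12/5)³)/(24·50000) = -8019/390625 rad
Load 3 — point force P=-10 kN at a=8 m (b=L-a=4):
  θ_3 = -Pb(L²-b²-3x²)/(6LEI)  [x≤a] = -(-10)·4·(12²-4²-3·(12/5)²)/(6·12·50000) = 173/140625 rad
Superposition: θ = Σ θ_i = -525962/17578125 rad ≈ -0.029921 rad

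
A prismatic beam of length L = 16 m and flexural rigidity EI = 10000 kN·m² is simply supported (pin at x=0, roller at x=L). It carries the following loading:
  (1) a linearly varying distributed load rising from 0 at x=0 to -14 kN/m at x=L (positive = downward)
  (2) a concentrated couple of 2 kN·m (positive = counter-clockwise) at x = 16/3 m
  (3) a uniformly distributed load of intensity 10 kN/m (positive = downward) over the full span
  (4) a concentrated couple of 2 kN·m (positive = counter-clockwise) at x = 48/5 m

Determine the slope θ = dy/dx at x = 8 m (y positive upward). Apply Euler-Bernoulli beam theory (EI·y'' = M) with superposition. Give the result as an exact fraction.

Load 1 — triangular load w₀=-14 kN/m (0→w₀ over full span):
  θ_1 = -w₀(7L⁴-30L²x²+15x⁴)/(360LEI) = -(-14)·(7·16⁴-30·16²·8²+15·8⁴)/(360·16·10000) = 196/28125 rad
Load 2 — applied couple M₀=2 kN·m at a=16/3 m (b=L-a=32/3):
  θ_2 = (M₀x²/(2L)-M₀(x-a)+C₁)/EI  [x>a] with C₁=M₀(3b²-L²)/(6L)=16/9 = (2·8²/(2·16)-2·(8-(16/3))+(16/9))/10000 = 1/22500 rad
Load 3 — uniform load w=10 kN/m over full span:
  θ_3 = -w(L³-6Lx²+4x³)/(24EI) = -10·(16³-6·16·8²+4·8³)/(24·10000) = 0 rad
Load 4 — applied couple M₀=2 kN·m at a=48/5 m (b=L-a=32/5):
  θ_4 = (M₀x²/(2L)+C₁)/EI  [x≤a] with C₁=M₀(3b²-L²)/(6L)=-208/75 = (2·8²/(2·16)+(-208/75))/10000 = 23/187500 rad
Superposition: θ = Σ θ_i = 223/31250 rad ≈ 0.007136 rad

θ(8) = 223/31250 rad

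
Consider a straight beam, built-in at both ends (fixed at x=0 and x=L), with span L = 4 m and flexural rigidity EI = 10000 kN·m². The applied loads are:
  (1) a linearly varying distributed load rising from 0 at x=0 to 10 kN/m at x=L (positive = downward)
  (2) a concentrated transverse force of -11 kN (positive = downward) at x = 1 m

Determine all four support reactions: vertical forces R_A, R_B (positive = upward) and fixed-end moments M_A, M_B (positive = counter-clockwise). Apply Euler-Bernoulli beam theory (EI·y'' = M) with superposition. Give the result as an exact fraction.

Load 1 — triangular load w₀=10 kN/m (0→w₀ over full span):
  R_A = 3w₀L/20 = 3·10·4/20 = 6 kN
  M_A = w₀L²/30 = 10·4²/30 = 16/3 kN·m
  R_B = 7w₀L/20 = 7·10·4/20 = 14 kN
  M_B = -w₀L²/20 = -10·4²/20 = -8 kN·m
Load 2 — point force P=-11 kN at a=1 m (b=L-a=3):
  R_A = Pb²(3a+b)/L³ = (-11)·3²·(3·1+3)/4³ = -297/32 kN
  M_A = Pab²/L² = (-11)·1·3²/4² = -99/16 kN·m
  R_B = Pa²(a+3b)/L³ = (-11)·1²·(1+3·3)/4³ = -55/32 kN
  M_B = -Pa²b/L² = -(-11)·1²·3/4² = 33/16 kN·m
Superposition: R_A = -105/32 kN, M_A = -41/48 kN·m, R_B = 393/32 kN, M_B = -95/16 kN·m

R_A = -105/32 kN, M_A = -41/48 kN·m, R_B = 393/32 kN, M_B = -95/16 kN·m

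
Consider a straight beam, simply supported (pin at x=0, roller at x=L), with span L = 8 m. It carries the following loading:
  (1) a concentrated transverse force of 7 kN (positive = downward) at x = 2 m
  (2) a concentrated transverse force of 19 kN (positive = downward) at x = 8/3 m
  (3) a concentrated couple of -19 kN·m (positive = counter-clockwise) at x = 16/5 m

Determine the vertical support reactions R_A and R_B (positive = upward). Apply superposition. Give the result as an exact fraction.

Load 1 — point force P=7 kN at a=2 m (b=L-a=6):
  R_A = Pb/L = 7·6/8 = 21/4 kN
  R_B = Pa/L = 7·2/8 = 7/4 kN
Load 2 — point force P=19 kN at a=8/3 m (b=L-a=16/3):
  R_A = Pb/L = 19·(16/3)/8 = 38/3 kN
  R_B = Pa/L = 19·(8/3)/8 = 19/3 kN
Load 3 — applied couple M₀=-19 kN·m at a=16/5 m (b=L-a=24/5):
  R_A = M₀/L = (-19)/8 = -19/8 kN
  R_B = -M₀/L = -(-19)/8 = 19/8 kN
Superposition: R_A = 373/24 kN, R_B = 251/24 kN

R_A = 373/24 kN, R_B = 251/24 kN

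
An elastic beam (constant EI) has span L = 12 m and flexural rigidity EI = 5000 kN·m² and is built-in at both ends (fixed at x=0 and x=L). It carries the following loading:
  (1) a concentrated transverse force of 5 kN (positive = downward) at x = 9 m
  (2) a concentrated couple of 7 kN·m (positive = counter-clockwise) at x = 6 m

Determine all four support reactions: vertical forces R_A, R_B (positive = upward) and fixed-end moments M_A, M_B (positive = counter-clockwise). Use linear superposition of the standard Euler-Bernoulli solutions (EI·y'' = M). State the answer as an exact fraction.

Load 1 — point force P=5 kN at a=9 m (b=L-a=3):
  R_A = Pb²(3a+b)/L³ = 5·3²·(3·9+3)/12³ = 25/32 kN
  M_A = Pab²/L² = 5·9·3²/12² = 45/16 kN·m
  R_B = Pa²(a+3b)/L³ = 5·9²·(9+3·3)/12³ = 135/32 kN
  M_B = -Pa²b/L² = -5·9²·3/12² = -135/16 kN·m
Load 2 — applied couple M₀=7 kN·m at a=6 m (b=L-a=6):
  R_A = 6M₀ab/L³ = 6·7·6·6/12³ = 7/8 kN
  M_A = M₀b(2a-b)/L² = 7·6·(2·6-6)/12² = 7/4 kN·m
  R_B = -6M₀ab/L³ = -6·7·6·6/12³ = -7/8 kN
  M_B = M₀a(2b-a)/L² = 7·6·(2·6-6)/12² = 7/4 kN·m
Superposition: R_A = 53/32 kN, M_A = 73/16 kN·m, R_B = 107/32 kN, M_B = -107/16 kN·m

R_A = 53/32 kN, M_A = 73/16 kN·m, R_B = 107/32 kN, M_B = -107/16 kN·m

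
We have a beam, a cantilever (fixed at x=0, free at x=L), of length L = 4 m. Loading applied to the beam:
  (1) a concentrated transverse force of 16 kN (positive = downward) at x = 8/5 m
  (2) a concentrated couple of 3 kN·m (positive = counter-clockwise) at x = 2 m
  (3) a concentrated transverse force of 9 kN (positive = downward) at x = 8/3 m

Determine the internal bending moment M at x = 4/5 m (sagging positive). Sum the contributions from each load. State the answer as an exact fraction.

M(4/5) = -133/5 kN·m

Load 1 — point force P=16 kN at a=8/5 m (b=L-a=12/5):
  M_1 = -P(a-x)  [x≤a] = -16·((8/5)-(4/5)) = -64/5 kN·m
Load 2 — applied couple M₀=3 kN·m at a=2 m (b=L-a=2):
  M_2 = M₀  [x≤a] = 3 = 3 kN·m
Load 3 — point force P=9 kN at a=8/3 m (b=L-a=4/3):
  M_3 = -P(a-x)  [x≤a] = -9·((8/3)-(4/5)) = -84/5 kN·m
Superposition: M = Σ M_i = -133/5 kN·m ≈ -26.600000 kN·m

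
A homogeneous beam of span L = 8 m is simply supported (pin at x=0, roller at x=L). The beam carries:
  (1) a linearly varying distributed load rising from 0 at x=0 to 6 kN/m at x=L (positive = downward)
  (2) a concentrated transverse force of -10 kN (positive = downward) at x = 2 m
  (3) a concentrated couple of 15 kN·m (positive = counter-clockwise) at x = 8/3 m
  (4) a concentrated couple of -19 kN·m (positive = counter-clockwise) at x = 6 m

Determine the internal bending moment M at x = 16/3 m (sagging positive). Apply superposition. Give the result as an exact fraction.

M(16/3) = -17/27 kN·m

Load 1 — triangular load w₀=6 kN/m (0→w₀ over full span):
  M_1 = w₀Lx/6 - w₀x³/(6L) = 6·8·(16/3)/6 - 6·(16/3)³/(6·8) = 640/27 kN·m
Load 2 — point force P=-10 kN at a=2 m (b=L-a=6):
  M_2 = Pa(L-x)/L  [x>a] = (-10)·2·(8-(16/3))/8 = -20/3 kN·m
Load 3 — applied couple M₀=15 kN·m at a=8/3 m (b=L-a=16/3):
  M_3 = M₀x/L - M₀  [x>a] = 15·(16/3)/8 - 15 = -5 kN·m
Load 4 — applied couple M₀=-19 kN·m at a=6 m (b=L-a=2):
  M_4 = M₀x/L  [x≤a] = (-19)·(16/3)/8 = -38/3 kN·m
Superposition: M = Σ M_i = -17/27 kN·m ≈ -0.629630 kN·m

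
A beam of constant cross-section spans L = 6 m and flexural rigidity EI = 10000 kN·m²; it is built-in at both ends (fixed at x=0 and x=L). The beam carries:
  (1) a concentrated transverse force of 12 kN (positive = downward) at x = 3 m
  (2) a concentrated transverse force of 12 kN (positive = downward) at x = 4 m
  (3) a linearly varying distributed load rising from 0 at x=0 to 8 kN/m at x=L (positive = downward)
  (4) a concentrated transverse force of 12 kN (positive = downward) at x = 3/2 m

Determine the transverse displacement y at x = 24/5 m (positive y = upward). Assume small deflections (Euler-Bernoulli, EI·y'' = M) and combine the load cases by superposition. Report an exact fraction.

y(24/5) = -1122197/625000000 m

Load 1 — point force P=12 kN at a=3 m (b=L-a=3):
  y_1 = -Pa²(L-x)²(3bL-(3b+a)(L-x))/(6L³EI)  [x>a] = -12·3²·(6-(24/5))²·(3·3·6-(3·3+3)·(6-(24/5)))/(6·6³·10000) = -297/625000 m
Load 2 — point force P=12 kN at a=4 m (b=L-a=2):
  y_2 = -Pa²(L-x)²(3bL-(3b+a)(L-x))/(6L³EI)  [x>a] = -12·4²·(6-(24/5))²·(3·2·6-(3·2+4)·(6-(24/5)))/(6·6³·10000) = -8/15625 m
Load 3 — triangular load w₀=8 kN/m (0→w₀ over full span):
  y_3 = -w₀x²(L-x)²(x+2L)/(120LEI) = -8·(24/5)²·(6-(24/5))²·((24/5)+2·6)/(120·6·10000) = -6048/9765625 m
Load 4 — point force P=12 kN at a=3/2 m (b=L-a=9/2):
  y_4 = -Pa²(L-x)²(3bL-(3b+a)(L-x))/(6L³EI)  [x>a] = -12·(3/2)²·(6-(24/5))²·(3·(9/2)·6-(3·(9/2)+(3/2))·(6-(24/5)))/(6·6³·10000) = -189/1000000 m
Superposition: y = Σ y_i = -1122197/625000000 m ≈ -0.001796 m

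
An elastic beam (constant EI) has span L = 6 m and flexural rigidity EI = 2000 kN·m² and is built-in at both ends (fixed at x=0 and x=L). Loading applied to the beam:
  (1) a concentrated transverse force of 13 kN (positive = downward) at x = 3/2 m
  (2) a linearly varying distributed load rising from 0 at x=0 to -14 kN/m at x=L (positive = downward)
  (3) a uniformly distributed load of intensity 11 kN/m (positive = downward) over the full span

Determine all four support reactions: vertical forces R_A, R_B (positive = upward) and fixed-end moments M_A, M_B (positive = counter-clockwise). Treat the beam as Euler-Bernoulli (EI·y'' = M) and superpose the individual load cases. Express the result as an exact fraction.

Load 1 — point force P=13 kN at a=3/2 m (b=L-a=9/2):
  R_A = Pb²(3a+b)/L³ = 13·(9/2)²·(3·(3/2)+(9/2))/6³ = 351/32 kN
  M_A = Pab²/L² = 13·(3/2)·(9/2)²/6² = 351/32 kN·m
  R_B = Pa²(a+3b)/L³ = 13·(3/2)²·((3/2)+3·(9/2))/6³ = 65/32 kN
  M_B = -Pa²b/L² = -13·(3/2)²·(9/2)/6² = -117/32 kN·m
Load 2 — triangular load w₀=-14 kN/m (0→w₀ over full span):
  R_A = 3w₀L/20 = 3·(-14)·6/20 = -63/5 kN
  M_A = w₀L²/30 = (-14)·6²/30 = -84/5 kN·m
  R_B = 7w₀L/20 = 7·(-14)·6/20 = -147/5 kN
  M_B = -w₀L²/20 = -(-14)·6²/20 = 126/5 kN·m
Load 3 — uniform load w=11 kN/m over full span:
  R_A = wL/2 = 11·6/2 = 33 kN
  M_A = wL²/12 = 11·6²/12 = 33 kN·m
  R_B = wL/2 = 11·6/2 = 33 kN
  M_B = -wL²/12 = -11·6²/12 = -33 kN·m
Superposition: R_A = 5019/160 kN, M_A = 4347/160 kN·m, R_B = 901/160 kN, M_B = -1833/160 kN·m

R_A = 5019/160 kN, M_A = 4347/160 kN·m, R_B = 901/160 kN, M_B = -1833/160 kN·m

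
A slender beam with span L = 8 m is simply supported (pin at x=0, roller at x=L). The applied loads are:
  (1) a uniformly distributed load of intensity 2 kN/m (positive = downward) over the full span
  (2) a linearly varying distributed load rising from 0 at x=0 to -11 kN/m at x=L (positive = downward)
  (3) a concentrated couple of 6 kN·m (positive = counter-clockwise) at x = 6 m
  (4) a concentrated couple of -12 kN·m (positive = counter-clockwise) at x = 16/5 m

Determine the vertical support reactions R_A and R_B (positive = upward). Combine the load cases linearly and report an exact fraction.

Load 1 — uniform load w=2 kN/m over full span:
  R_A = wL/2 = 2·8/2 = 8 kN
  R_B = wL/2 = 2·8/2 = 8 kN
Load 2 — triangular load w₀=-11 kN/m (0→w₀ over full span):
  R_A = w₀L/6 = (-11)·8/6 = -44/3 kN
  R_B = w₀L/3 = (-11)·8/3 = -88/3 kN
Load 3 — applied couple M₀=6 kN·m at a=6 m (b=L-a=2):
  R_A = M₀/L = 6/8 = 3/4 kN
  R_B = -M₀/L = -6/8 = -3/4 kN
Load 4 — applied couple M₀=-12 kN·m at a=16/5 m (b=L-a=24/5):
  R_A = M₀/L = (-12)/8 = -3/2 kN
  R_B = -M₀/L = -(-12)/8 = 3/2 kN
Superposition: R_A = -89/12 kN, R_B = -247/12 kN

R_A = -89/12 kN, R_B = -247/12 kN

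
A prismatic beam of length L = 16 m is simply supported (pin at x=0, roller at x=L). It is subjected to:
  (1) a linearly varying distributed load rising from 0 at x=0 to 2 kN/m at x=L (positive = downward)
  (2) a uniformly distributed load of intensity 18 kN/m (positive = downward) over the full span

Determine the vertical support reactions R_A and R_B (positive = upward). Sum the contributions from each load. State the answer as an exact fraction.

Load 1 — triangular load w₀=2 kN/m (0→w₀ over full span):
  R_A = w₀L/6 = 2·16/6 = 16/3 kN
  R_B = w₀L/3 = 2·16/3 = 32/3 kN
Load 2 — uniform load w=18 kN/m over full span:
  R_A = wL/2 = 18·16/2 = 144 kN
  R_B = wL/2 = 18·16/2 = 144 kN
Superposition: R_A = 448/3 kN, R_B = 464/3 kN

R_A = 448/3 kN, R_B = 464/3 kN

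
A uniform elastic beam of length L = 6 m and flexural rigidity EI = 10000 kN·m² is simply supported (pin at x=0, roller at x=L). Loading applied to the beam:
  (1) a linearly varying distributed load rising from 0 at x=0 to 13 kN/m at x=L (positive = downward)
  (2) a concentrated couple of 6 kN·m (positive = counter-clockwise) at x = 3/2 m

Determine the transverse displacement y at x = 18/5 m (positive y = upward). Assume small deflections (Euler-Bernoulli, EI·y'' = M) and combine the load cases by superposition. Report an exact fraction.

y(18/5) = -3031047/312500000 m

Load 1 — triangular load w₀=13 kN/m (0→w₀ over full span):
  y_1 = -w₀x(7L⁴-10L²x²+3x⁴)/(360LEI) = -13·(18/5)·(7·6⁴-10·6²·(18/5)²+3·(18/5)⁴)/(360·6·10000) = -103896/9765625 m
Load 2 — applied couple M₀=6 kN·m at a=3/2 m (b=L-a=9/2):
  y_2 = (M₀x³/(6L)-M₀(x-a)²/2+C₁x)/EI  [x>a] with C₁=M₀(3b²-L²)/(6L)=33/8 = (6·(18/5)³/(6·6)-6·((18/5)-(3/2))²/2+(33/8)·(18/5))/10000 = 2349/2500000 m
Superposition: y = Σ y_i = -3031047/312500000 m ≈ -0.009699 m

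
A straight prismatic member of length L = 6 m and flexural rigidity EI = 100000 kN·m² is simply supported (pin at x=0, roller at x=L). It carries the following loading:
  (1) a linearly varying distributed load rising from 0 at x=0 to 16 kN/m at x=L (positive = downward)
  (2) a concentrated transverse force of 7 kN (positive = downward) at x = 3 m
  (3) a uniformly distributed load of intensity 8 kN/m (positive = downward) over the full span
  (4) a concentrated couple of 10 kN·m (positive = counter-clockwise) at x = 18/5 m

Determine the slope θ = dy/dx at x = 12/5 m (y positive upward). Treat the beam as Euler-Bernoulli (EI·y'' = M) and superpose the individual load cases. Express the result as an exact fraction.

Load 1 — triangular load w₀=16 kN/m (0→w₀ over full span):
  θ_1 = -w₀(7L⁴-30L²x²+15x⁴)/(360LEI) = -16·(7·6⁴-30·6²·(12/5)²+15·(12/5)⁴)/(360·6·100000) = -969/3906250 rad
Load 2 — point force P=7 kN at a=3 m (b=L-a=3):
  θ_2 = -Pb(L²-b²-3x²)/(6LEI)  [x≤a] = -7·3·(6²-3²-3·(12/5)²)/(6·6·100000) = -567/10000000 rad
Load 3 — uniform load w=8 kN/m over full span:
  θ_3 = -w(L³-6Lx²+4x³)/(24EI) = -8·(6³-6·6·(12/5)²+4·(12/5)³)/(24·100000) = -333/1562500 rad
Load 4 — applied couple M₀=10 kN·m at a=18/5 m (b=L-a=12/5):
  θ_4 = (M₀x²/(2L)+C₁)/EI  [x≤a] with C₁=M₀(3b²-L²)/(6L)=-26/5 = (10·(12/5)²/(2·6)+(-26/5))/100000 = -1/250000 rad
Superposition: θ = Σ θ_i = -130471/250000000 rad ≈ -0.000522 rad

θ(12/5) = -130471/250000000 rad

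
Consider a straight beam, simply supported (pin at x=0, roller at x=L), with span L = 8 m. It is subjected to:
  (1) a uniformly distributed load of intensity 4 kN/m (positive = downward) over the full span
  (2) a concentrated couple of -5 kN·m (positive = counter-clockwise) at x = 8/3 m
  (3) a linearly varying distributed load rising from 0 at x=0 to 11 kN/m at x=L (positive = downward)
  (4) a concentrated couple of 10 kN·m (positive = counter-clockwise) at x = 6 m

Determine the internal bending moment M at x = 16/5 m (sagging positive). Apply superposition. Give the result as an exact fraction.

Load 1 — uniform load w=4 kN/m over full span:
  M_1 = wx(L-x)/2 = 4·(16/5)·(8-(16/5))/2 = 768/25 kN·m
Load 2 — applied couple M₀=-5 kN·m at a=8/3 m (b=L-a=16/3):
  M_2 = M₀x/L - M₀  [x>a] = (-5)·(16/5)/8 - (-5) = 3 kN·m
Load 3 — triangular load w₀=11 kN/m (0→w₀ over full span):
  M_3 = w₀Lx/6 - w₀x³/(6L) = 11·8·(16/5)/6 - 11·(16/5)³/(6·8) = 4928/125 kN·m
Load 4 — applied couple M₀=10 kN·m at a=6 m (b=L-a=2):
  M_4 = M₀x/L  [x≤a] = 10·(16/5)/8 = 4 kN·m
Superposition: M = Σ M_i = 9643/125 kN·m ≈ 77.144000 kN·m

M(16/5) = 9643/125 kN·m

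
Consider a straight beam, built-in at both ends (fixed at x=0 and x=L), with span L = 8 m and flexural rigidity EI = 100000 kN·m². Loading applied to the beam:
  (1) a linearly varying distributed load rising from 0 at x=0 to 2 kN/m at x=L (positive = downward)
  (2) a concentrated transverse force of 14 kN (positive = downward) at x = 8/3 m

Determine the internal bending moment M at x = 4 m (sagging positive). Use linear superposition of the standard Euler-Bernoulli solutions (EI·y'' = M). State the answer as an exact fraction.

M(4) = 80/9 kN·m

Load 1 — triangular load w₀=2 kN/m (0→w₀ over full span):
  M_1 = 3w₀Lx/20 - w₀L²/30 - w₀x³/(6L) = 3·2·8·4/20 - 2·8²/30 - 2·4³/(6·8) = 8/3 kN·m
Load 2 — point force P=14 kN at a=8/3 m (b=L-a=16/3):
  M_2 = Pa²(a+3b)(L-x)/L³ - Pa²b/L²  [x>a] = 14·(8/3)²·((8/3)+3·(16/3))·(8-4)/8³ - 14·(8/3)²·(16/3)/8² = 56/9 kN·m
Superposition: M = Σ M_i = 80/9 kN·m ≈ 8.888889 kN·m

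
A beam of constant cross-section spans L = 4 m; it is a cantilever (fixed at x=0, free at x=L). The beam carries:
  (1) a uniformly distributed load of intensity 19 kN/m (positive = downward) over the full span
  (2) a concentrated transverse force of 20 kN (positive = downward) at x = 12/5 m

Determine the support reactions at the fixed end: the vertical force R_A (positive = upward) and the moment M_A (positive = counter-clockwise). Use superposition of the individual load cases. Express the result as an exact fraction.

Load 1 — uniform load w=19 kN/m over full span:
  R_A = wL = 19·4 = 76 kN
  M_A = wL²/2 = 19·4²/2 = 152 kN·m
Load 2 — point force P=20 kN at a=12/5 m (b=L-a=8/5):
  R_A = P = 20 kN
  M_A = Pa = 20·(12/5) = 48 kN·m
Superposition: R_A = 96 kN, M_A = 200 kN·m

R_A = 96 kN, M_A = 200 kN·m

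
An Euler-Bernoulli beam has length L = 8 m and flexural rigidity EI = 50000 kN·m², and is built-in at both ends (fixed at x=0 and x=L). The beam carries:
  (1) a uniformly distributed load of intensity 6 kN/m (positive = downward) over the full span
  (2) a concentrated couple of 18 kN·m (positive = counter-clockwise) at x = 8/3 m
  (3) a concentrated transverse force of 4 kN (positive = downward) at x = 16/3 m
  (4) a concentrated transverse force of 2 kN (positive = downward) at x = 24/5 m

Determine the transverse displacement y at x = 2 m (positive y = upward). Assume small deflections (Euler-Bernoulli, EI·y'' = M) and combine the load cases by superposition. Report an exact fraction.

Load 1 — uniform load w=6 kN/m over full span:
  y_1 = -wx²(L-x)²/(24EI) = -6·2²·(8-2)²/(24·50000) = -9/12500 m
Load 2 — applied couple M₀=18 kN·m at a=8/3 m (b=L-a=16/3):
  y_2 = (R_Ax³/6 - M_Ax²/2)/EI  [x≤a] with R_A=3, M_A=0 = (3·2³/6 - 0·2²/2)/50000 = 1/12500 m
Load 3 — point force P=4 kN at a=16/3 m (b=L-a=8/3):
  y_3 = -Pb²x²(3aL-(3a+b)x)/(6L³EI)  [x≤a] = -4·(8/3)²·2²·(3·(16/3)·8-(3·(16/3)+(8/3))·2)/(6·8³·50000) = -17/253125 m
Load 4 — point force P=2 kN at a=24/5 m (b=L-a=16/5):
  y_4 = -Pb²x²(3aL-(3a+b)x)/(6L³EI)  [x≤a] = -2·(16/5)²·2²·(3·(24/5)·8-(3·(24/5)+(16/5))·2)/(6·8³·50000) = -2/46875 m
Superposition: y = Σ y_i = -949/1265625 m ≈ -0.000750 m

y(2) = -949/1265625 m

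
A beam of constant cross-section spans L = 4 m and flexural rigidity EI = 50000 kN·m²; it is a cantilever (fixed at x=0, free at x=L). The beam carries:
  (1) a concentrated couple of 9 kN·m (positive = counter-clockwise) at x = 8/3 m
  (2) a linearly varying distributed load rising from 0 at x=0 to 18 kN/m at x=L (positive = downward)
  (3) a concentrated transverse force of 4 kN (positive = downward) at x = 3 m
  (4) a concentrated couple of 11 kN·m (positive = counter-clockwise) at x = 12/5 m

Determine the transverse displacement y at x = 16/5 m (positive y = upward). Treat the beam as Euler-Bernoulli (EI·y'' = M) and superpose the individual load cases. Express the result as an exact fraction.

Load 1 — applied couple M₀=9 kN·m at a=8/3 m (b=L-a=4/3):
  y_1 = M₀a(2x-a)/(2EI)  [x>a] = 9·(8/3)·(2·(16/5)-(8/3))/(2·50000) = 14/15625 m
Load 2 — triangular load w₀=18 kN/m (0→w₀ over full span):
  y_2 = (w₀Lx³/12-w₀L²x²/6-w₀x⁵/(120L))/EI = (18·4·(16/5)³/12-18·4²·(16/5)²/6-18·(16/5)⁵/(120·4))/50000 = -300288/48828125 m
Load 3 — point force P=4 kN at a=3 m (b=L-a=1):
  y_3 = -Pa²(3x-a)/(6EI)  [x>a] = -4·3²·(3·(16/5)-3)/(6·50000) = -99/125000 m
Load 4 — applied couple M₀=11 kN·m at a=12/5 m (b=L-a=8/5):
  y_4 = M₀a(2x-a)/(2EI)  [x>a] = 11·(12/5)·(2·(16/5)-(12/5))/(2·50000) = 33/31250 m
Superposition: y = Σ y_i = -1949179/390625000 m ≈ -0.004990 m

y(16/5) = -1949179/390625000 m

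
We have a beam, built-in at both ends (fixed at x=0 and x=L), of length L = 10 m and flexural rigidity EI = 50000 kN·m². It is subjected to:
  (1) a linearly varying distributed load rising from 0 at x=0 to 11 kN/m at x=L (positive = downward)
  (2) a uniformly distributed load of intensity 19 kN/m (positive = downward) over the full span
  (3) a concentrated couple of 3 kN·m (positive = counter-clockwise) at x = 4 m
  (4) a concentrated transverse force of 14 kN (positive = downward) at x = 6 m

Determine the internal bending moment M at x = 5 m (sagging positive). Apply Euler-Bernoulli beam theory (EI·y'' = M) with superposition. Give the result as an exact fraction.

Load 1 — triangular load w₀=11 kN/m (0→w₀ over full span):
  M_1 = 3w₀Lx/20 - w₀L²/30 - w₀x³/(6L) = 3·11·10·5/20 - 11·10²/30 - 11·5³/(6·10) = 275/12 kN·m
Load 2 — uniform load w=19 kN/m over full span:
  M_2 = wLx/2 - wL²/12 - wx²/2 = 19·10·5/2 - 19·10²/12 - 19·5²/2 = 475/6 kN·m
Load 3 — applied couple M₀=3 kN·m at a=4 m (b=L-a=6):
  M_3 = R_Ax - M_A - M₀  [x>a] with R_A=54/125, M_A=9/25 = (54/125)·5 - (9/25) - 3 = -6/5 kN·m
Load 4 — point force P=14 kN at a=6 m (b=L-a=4):
  M_4 = Pb²(3a+b)x/L³ - Pab²/L²  [x≤a] = 14·4²·(3·6+4)·5/10³ - 14·6·4²/10² = 56/5 kN·m
Superposition: M = Σ M_i = 1345/12 kN·m ≈ 112.083333 kN·m

M(5) = 1345/12 kN·m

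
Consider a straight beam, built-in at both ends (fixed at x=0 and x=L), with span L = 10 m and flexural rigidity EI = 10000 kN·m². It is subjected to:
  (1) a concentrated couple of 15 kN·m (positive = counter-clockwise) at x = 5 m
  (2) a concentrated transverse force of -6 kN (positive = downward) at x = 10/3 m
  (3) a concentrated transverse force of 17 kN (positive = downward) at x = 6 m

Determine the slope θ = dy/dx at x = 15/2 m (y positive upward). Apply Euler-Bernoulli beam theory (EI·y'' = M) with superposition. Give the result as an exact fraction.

θ(15/2) = 2909/1600000 rad

Load 1 — applied couple M₀=15 kN·m at a=5 m (b=L-a=5):
  θ_1 = (R_Ax²/2 - M_Ax - M₀(x-a))/EI  [x>a] with R_A=9/4, M_A=15/4 = ((9/4)·(15/2)²/2 - (15/4)·(15/2) - 15·((15/2)-5))/10000 = -3/12800 rad
Load 2 — point force P=-6 kN at a=10/3 m (b=L-a=20/3):
  θ_2 = Pa²(L-x)(2bL-(3b+a)(L-x))/(2L³EI)  [x>a] = (-6)·(10/3)²·(10-(15/2))·(2·(20/3)·10-(3·(20/3)+(10/3))·(10-(15/2)))/(2·10³·10000) = -1/1600 rad
Load 3 — point force P=17 kN at a=6 m (b=L-a=4):
  θ_3 = Pa²(L-x)(2bL-(3b+a)(L-x))/(2L³EI)  [x>a] = 17·6²·(10-(15/2))·(2·4·10-(3·4+6)·(10-(15/2)))/(2·10³·10000) = 1071/400000 rad
Superposition: θ = Σ θ_i = 2909/1600000 rad ≈ 0.001818 rad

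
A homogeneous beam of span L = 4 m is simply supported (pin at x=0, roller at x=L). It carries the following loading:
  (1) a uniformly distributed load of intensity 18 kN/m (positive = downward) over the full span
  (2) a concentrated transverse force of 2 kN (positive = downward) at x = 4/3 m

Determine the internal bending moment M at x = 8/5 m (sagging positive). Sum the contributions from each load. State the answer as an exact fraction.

Load 1 — uniform load w=18 kN/m over full span:
  M_1 = wx(L-x)/2 = 18·(8/5)·(4-(8/5))/2 = 864/25 kN·m
Load 2 — point force P=2 kN at a=4/3 m (b=L-a=8/3):
  M_2 = Pa(L-x)/L  [x>a] = 2·(4/3)·(4-(8/5))/4 = 8/5 kN·m
Superposition: M = Σ M_i = 904/25 kN·m ≈ 36.160000 kN·m

M(8/5) = 904/25 kN·m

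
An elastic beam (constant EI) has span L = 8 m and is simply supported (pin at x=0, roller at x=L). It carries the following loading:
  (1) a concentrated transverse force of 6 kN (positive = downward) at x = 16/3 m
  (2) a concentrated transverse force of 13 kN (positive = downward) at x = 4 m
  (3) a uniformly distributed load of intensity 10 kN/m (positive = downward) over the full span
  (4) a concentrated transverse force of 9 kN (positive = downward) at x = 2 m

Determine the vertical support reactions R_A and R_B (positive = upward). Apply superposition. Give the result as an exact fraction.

R_A = 221/4 kN, R_B = 211/4 kN

Load 1 — point force P=6 kN at a=16/3 m (b=L-a=8/3):
  R_A = Pb/L = 6·(8/3)/8 = 2 kN
  R_B = Pa/L = 6·(16/3)/8 = 4 kN
Load 2 — point force P=13 kN at a=4 m (b=L-a=4):
  R_A = Pb/L = 13·4/8 = 13/2 kN
  R_B = Pa/L = 13·4/8 = 13/2 kN
Load 3 — uniform load w=10 kN/m over full span:
  R_A = wL/2 = 10·8/2 = 40 kN
  R_B = wL/2 = 10·8/2 = 40 kN
Load 4 — point force P=9 kN at a=2 m (b=L-a=6):
  R_A = Pb/L = 9·6/8 = 27/4 kN
  R_B = Pa/L = 9·2/8 = 9/4 kN
Superposition: R_A = 221/4 kN, R_B = 211/4 kN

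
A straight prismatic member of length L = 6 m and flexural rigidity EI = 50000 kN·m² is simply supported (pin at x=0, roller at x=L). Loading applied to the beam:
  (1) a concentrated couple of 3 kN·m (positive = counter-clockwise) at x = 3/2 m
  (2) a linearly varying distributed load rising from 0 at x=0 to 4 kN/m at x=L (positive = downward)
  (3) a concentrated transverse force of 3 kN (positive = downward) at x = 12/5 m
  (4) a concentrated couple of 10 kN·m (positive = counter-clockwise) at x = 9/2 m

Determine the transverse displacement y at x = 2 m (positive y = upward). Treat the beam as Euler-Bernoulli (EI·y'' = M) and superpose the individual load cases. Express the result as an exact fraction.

y(2) = -111329/112500000 m

Load 1 — applied couple M₀=3 kN·m at a=3/2 m (b=L-a=9/2):
  y_1 = (M₀x³/(6L)-M₀(x-a)²/2+C₁x)/EI  [x>a] with C₁=M₀(3b²-L²)/(6L)=33/16 = (3·2³/(6·6)-3·(2-(3/2))²/2+(33/16)·2)/50000 = 53/600000 m
Load 2 — triangular load w₀=4 kN/m (0→w₀ over full span):
  y_2 = -w₀x(7L⁴-10L²x²+3x⁴)/(360LEI) = -4·2·(7·6⁴-10·6²·2²+3·2⁴)/(360·6·50000) = -16/28125 m
Load 3 — point force P=3 kN at a=12/5 m (b=L-a=18/5):
  y_3 = -Pbx(L²-b²-x²)/(6LEI)  [x≤a] = -3·(18/5)·2·(6²-(18/5)²-2²)/(6·6·50000) = -357/1562500 m
Load 4 — applied couple M₀=10 kN·m at a=9/2 m (b=L-a=3/2):
  y_4 = (M₀x³/(6L)+C₁x)/EI  [x≤a] with C₁=M₀(3b²-L²)/(6L)=-65/8 = (10·2³/(6·6)+(-65/8)·2)/50000 = -101/360000 m
Superposition: y = Σ y_i = -111329/112500000 m ≈ -0.000990 m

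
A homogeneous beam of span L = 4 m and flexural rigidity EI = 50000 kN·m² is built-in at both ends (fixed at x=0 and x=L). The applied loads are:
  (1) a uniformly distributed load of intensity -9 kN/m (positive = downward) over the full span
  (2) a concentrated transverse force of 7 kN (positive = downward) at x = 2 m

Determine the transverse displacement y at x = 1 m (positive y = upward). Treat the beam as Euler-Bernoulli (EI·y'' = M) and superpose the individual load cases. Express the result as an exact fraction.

y(1) = 53/1200000 m

Load 1 — uniform load w=-9 kN/m over full span:
  y_1 = -wx²(L-x)²/(24EI) = -(-9)·1²·(4-1)²/(24·50000) = 27/400000 m
Load 2 — point force P=7 kN at a=2 m (b=L-a=2):
  y_2 = -Pb²x²(3aL-(3a+b)x)/(6L³EI)  [x≤a] = -7·2²·1²·(3·2·4-(3·2+2)·1)/(6·4³·50000) = -7/300000 m
Superposition: y = Σ y_i = 53/1200000 m ≈ 0.000044 m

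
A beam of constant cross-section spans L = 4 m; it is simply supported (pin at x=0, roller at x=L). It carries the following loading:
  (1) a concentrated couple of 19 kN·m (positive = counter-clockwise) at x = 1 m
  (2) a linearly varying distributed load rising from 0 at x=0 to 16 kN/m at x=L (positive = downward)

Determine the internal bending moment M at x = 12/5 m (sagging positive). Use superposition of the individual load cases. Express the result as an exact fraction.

Load 1 — applied couple M₀=19 kN·m at a=1 m (b=L-a=3):
  M_1 = M₀x/L - M₀  [x>a] = 19·(12/5)/4 - 19 = -38/5 kN·m
Load 2 — triangular load w₀=16 kN/m (0→w₀ over full span):
  M_2 = w₀Lx/6 - w₀x³/(6L) = 16·4·(12/5)/6 - 16·(12/5)³/(6·4) = 2048/125 kN·m
Superposition: M = Σ M_i = 1098/125 kN·m ≈ 8.784000 kN·m

M(12/5) = 1098/125 kN·m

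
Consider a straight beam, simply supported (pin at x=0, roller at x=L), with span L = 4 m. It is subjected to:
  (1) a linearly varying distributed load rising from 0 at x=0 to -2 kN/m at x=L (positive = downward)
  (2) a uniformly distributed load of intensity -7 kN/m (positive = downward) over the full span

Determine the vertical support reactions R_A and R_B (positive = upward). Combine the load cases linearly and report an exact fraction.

Load 1 — triangular load w₀=-2 kN/m (0→w₀ over full span):
  R_A = w₀L/6 = (-2)·4/6 = -4/3 kN
  R_B = w₀L/3 = (-2)·4/3 = -8/3 kN
Load 2 — uniform load w=-7 kN/m over full span:
  R_A = wL/2 = (-7)·4/2 = -14 kN
  R_B = wL/2 = (-7)·4/2 = -14 kN
Superposition: R_A = -46/3 kN, R_B = -50/3 kN

R_A = -46/3 kN, R_B = -50/3 kN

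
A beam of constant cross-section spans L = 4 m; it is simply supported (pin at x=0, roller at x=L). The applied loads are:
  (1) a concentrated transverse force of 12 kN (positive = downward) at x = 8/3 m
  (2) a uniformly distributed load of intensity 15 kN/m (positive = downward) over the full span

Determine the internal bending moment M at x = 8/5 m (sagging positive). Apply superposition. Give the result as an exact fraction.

Load 1 — point force P=12 kN at a=8/3 m (b=L-a=4/3):
  M_1 = Pbx/L  [x≤a] = 12·(4/3)·(8/5)/4 = 32/5 kN·m
Load 2 — uniform load w=15 kN/m over full span:
  M_2 = wx(L-x)/2 = 15·(8/5)·(4-(8/5))/2 = 144/5 kN·m
Superposition: M = Σ M_i = 176/5 kN·m ≈ 35.200000 kN·m

M(8/5) = 176/5 kN·m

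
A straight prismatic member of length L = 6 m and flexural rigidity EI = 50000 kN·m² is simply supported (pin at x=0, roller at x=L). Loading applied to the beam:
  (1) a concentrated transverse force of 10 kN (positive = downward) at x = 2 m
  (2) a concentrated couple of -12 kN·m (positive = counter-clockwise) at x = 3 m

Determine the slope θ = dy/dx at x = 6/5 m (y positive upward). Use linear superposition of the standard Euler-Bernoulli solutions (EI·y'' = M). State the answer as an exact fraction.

θ(6/5) = -3569/11250000 rad

Load 1 — point force P=10 kN at a=2 m (b=L-a=4):
  θ_1 = -Pb(L²-b²-3x²)/(6LEI)  [x≤a] = -10·4·(6²-4²-3·(6/5)²)/(6·6·50000) = -49/140625 rad
Load 2 — applied couple M₀=-12 kN·m at a=3 m (b=L-a=3):
  θ_2 = (M₀x²/(2L)+C₁)/EI  [x≤a] with C₁=M₀(3b²-L²)/(6L)=3 = ((-12)·(6/5)²/(2·6)+3)/50000 = 39/1250000 rad
Superposition: θ = Σ θ_i = -3569/11250000 rad ≈ -0.000317 rad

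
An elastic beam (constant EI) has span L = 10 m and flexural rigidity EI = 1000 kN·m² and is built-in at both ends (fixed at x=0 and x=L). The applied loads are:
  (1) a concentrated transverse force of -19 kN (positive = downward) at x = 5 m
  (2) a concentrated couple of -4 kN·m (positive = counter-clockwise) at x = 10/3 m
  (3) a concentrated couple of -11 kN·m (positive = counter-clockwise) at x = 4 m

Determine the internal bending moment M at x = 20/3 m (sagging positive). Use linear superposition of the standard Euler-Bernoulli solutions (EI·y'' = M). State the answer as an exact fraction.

Load 1 — point force P=-19 kN at a=5 m (b=L-a=5):
  M_1 = Pa²(a+3b)(L-x)/L³ - Pa²b/L²  [x>a] = (-19)·5²·(5+3·5)·(10-(20/3))/10³ - (-19)·5²·5/10² = -95/12 kN·m
Load 2 — applied couple M₀=-4 kN·m at a=10/3 m (b=L-a=20/3):
  M_2 = R_Ax - M_A - M₀  [x>a] with R_A=-8/15, M_A=0 = (-8/15)·(20/3) - 0 - (-4) = 4/9 kN·m
Load 3 — applied couple M₀=-11 kN·m at a=4 m (b=L-a=6):
  M_3 = R_Ax - M_A - M₀  [x>a] with R_A=-198/125, M_A=-33/25 = (-198/125)·(20/3) - (-33/25) - (-11) = 44/25 kN·m
Superposition: M = Σ M_i = -5141/900 kN·m ≈ -5.712222 kN·m

M(20/3) = -5141/900 kN·m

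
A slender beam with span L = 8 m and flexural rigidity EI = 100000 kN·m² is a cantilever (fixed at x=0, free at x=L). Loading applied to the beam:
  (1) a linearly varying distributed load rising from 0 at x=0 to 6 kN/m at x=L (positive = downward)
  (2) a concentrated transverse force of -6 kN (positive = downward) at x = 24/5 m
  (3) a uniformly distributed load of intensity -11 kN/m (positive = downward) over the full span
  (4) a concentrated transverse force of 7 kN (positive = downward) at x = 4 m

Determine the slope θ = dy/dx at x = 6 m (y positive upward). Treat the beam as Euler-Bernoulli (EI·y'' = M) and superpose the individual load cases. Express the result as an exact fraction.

θ(6) = 28031/5000000 rad

Load 1 — triangular load w₀=6 kN/m (0→w₀ over full span):
  θ_1 = (w₀Lx²/4-w₀L²x/3-w₀x⁴/(24L))/EI = (6·8·6²/4-6·8²·6/3-6·6⁴/(24·8))/100000 = -753/200000 rad
Load 2 — point force P=-6 kN at a=24/5 m (b=L-a=16/5):
  θ_2 = -Pa²/(2EI)  [x>a] = -(-6)·(24/5)²/(2·100000) = 54/78125 rad
Load 3 — uniform load w=-11 kN/m over full span:
  θ_3 = -wx(x²-3Lx+3L²)/(6EI) = -(-11)·6·(6²-3·8·6+3·8²)/(6·100000) = 231/25000 rad
Load 4 — point force P=7 kN at a=4 m (b=L-a=4):
  θ_4 = -Pa²/(2EI)  [x>a] = -7·4²/(2·100000) = -7/12500 rad
Superposition: θ = Σ θ_i = 28031/5000000 rad ≈ 0.005606 rad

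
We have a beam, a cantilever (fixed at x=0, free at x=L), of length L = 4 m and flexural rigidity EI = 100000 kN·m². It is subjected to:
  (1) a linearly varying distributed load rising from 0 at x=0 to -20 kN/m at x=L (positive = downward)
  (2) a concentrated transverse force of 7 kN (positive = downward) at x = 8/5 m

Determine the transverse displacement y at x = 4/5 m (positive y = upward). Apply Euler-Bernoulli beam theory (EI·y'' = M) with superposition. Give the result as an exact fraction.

Load 1 — triangular load w₀=-20 kN/m (0→w₀ over full span):
  y_1 = (w₀Lx³/12-w₀L²x²/6-w₀x⁵/(120L))/EI = ((-20)·4·(4/5)³/12-(-20)·4²·(4/5)²/6-(-20)·(4/5)⁵/(120·4))/100000 = 9004/29296875 m
Load 2 — point force P=7 kN at a=8/5 m (b=L-a=12/5):
  y_2 = -Px²(3a-x)/(6EI)  [x≤a] = -7·(4/5)²·(3·(8/5)-(4/5))/(6·100000) = -7/234375 m
Superposition: y = Σ y_i = 8129/29296875 m ≈ 0.000277 m

y(4/5) = 8129/29296875 m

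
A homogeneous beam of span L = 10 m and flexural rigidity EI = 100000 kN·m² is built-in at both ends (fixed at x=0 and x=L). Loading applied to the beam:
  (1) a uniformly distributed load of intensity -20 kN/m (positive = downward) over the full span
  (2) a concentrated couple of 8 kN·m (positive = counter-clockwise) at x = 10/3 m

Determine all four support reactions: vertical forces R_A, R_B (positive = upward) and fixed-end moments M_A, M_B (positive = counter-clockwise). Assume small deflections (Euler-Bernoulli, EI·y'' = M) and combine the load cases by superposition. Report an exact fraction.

Load 1 — uniform load w=-20 kN/m over full span:
  R_A = wL/2 = (-20)·10/2 = -100 kN
  M_A = wL²/12 = (-20)·10²/12 = -500/3 kN·m
  R_B = wL/2 = (-20)·10/2 = -100 kN
  M_B = -wL²/12 = -(-20)·10²/12 = 500/3 kN·m
Load 2 — applied couple M₀=8 kN·m at a=10/3 m (b=L-a=20/3):
  R_A = 6M₀ab/L³ = 6·8·(10/3)·(20/3)/10³ = 16/15 kN
  M_A = M₀b(2a-b)/L² = 8·(20/3)·(2·(10/3)-(20/3))/10² = 0 kN·m
  R_B = -6M₀ab/L³ = -6·8·(10/3)·(20/3)/10³ = -16/15 kN
  M_B = M₀a(2b-a)/L² = 8·(10/3)·(2·(20/3)-(10/3))/10² = 8/3 kN·m
Superposition: R_A = -1484/15 kN, M_A = -500/3 kN·m, R_B = -1516/15 kN, M_B = 508/3 kN·m

R_A = -1484/15 kN, M_A = -500/3 kN·m, R_B = -1516/15 kN, M_B = 508/3 kN·m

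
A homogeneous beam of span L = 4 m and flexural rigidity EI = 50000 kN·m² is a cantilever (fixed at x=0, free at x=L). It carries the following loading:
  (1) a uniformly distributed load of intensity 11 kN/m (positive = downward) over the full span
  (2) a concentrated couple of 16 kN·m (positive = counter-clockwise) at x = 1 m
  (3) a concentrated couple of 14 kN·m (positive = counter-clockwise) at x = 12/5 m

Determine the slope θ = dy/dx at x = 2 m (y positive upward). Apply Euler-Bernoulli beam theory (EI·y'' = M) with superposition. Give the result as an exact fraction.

θ(2) = -11/9375 rad

Load 1 — uniform load w=11 kN/m over full span:
  θ_1 = -wx(x²-3Lx+3L²)/(6EI) = -11·2·(2²-3·4·2+3·4²)/(6·50000) = -77/37500 rad
Load 2 — applied couple M₀=16 kN·m at a=1 m (b=L-a=3):
  θ_2 = M₀a/EI  [x>a] = 16·1/50000 = 1/3125 rad
Load 3 — applied couple M₀=14 kN·m at a=12/5 m (b=L-a=8/5):
  θ_3 = M₀x/EI  [x≤a] = 14·2/50000 = 7/12500 rad
Superposition: θ = Σ θ_i = -11/9375 rad ≈ -0.001173 rad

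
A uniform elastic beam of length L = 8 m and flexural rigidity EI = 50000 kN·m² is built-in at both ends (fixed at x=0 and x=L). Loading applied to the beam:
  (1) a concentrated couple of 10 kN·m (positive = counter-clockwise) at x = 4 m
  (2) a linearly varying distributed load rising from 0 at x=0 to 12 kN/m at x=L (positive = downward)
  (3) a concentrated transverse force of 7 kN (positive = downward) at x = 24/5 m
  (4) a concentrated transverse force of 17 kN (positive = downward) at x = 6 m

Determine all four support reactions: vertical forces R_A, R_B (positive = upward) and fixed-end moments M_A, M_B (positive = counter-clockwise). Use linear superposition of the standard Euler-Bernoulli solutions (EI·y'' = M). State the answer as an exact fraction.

Load 1 — applied couple M₀=10 kN·m at a=4 m (b=L-a=4):
  R_A = 6M₀ab/L³ = 6·10·4·4/8³ = 15/8 kN
  M_A = M₀b(2a-b)/L² = 10·4·(2·4-4)/8² = 5/2 kN·m
  R_B = -6M₀ab/L³ = -6·10·4·4/8³ = -15/8 kN
  M_B = M₀a(2b-a)/L² = 10·4·(2·4-4)/8² = 5/2 kN·m
Load 2 — triangular load w₀=12 kN/m (0→w₀ over full span):
  R_A = 3w₀L/20 = 3·12·8/20 = 72/5 kN
  M_A = w₀L²/30 = 12·8²/30 = 128/5 kN·m
  R_B = 7w₀L/20 = 7·12·8/20 = 168/5 kN
  M_B = -w₀L²/20 = -12·8²/20 = -192/5 kN·m
Load 3 — point force P=7 kN at a=24/5 m (b=L-a=16/5):
  R_A = Pb²(3a+b)/L³ = 7·(16/5)²·(3·(24/5)+(16/5))/8³ = 308/125 kN
  M_A = Pab²/L² = 7·(24/5)·(16/5)²/8² = 672/125 kN·m
  R_B = Pa²(a+3b)/L³ = 7·(24/5)²·((24/5)+3·(16/5))/8³ = 567/125 kN
  M_B = -Pa²b/L² = -7·(24/5)²·(16/5)/8² = -1008/125 kN·m
Load 4 — point force P=17 kN at a=6 m (b=L-a=2):
  R_A = Pb²(3a+b)/L³ = 17·2²·(3·6+2)/8³ = 85/32 kN
  M_A = Pab²/L² = 17·6·2²/8² = 51/8 kN·m
  R_B = Pa²(a+3b)/L³ = 17·6²·(6+3·2)/8³ = 459/32 kN
  M_B = -Pa²b/L² = -17·6²·2/8² = -153/8 kN·m
Superposition: R_A = 85581/4000 kN, M_A = 39851/1000 kN·m, R_B = 202419/4000 kN, M_B = -63089/1000 kN·m

R_A = 85581/4000 kN, M_A = 39851/1000 kN·m, R_B = 202419/4000 kN, M_B = -63089/1000 kN·m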